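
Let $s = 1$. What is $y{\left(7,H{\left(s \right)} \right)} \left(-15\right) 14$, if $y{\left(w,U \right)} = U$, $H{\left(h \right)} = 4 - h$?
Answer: $-630$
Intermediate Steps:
$y{\left(7,H{\left(s \right)} \right)} \left(-15\right) 14 = \left(4 - 1\right) \left(-15\right) 14 = 3 \left(-15\right) 14 = \left(-45\right) 14 = -630$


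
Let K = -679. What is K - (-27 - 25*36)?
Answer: 248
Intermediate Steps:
K - (-27 - 25*36) = -679 - (-27 - 25*36) = -679 - (-27 - 900) = -679 - 1*(-927) = -679 + 927 = 248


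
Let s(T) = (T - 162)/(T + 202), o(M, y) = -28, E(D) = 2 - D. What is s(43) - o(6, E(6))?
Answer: 963/35 ≈ 27.514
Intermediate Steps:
s(T) = (-162 + T)/(202 + T)
s(43) - o(6, E(6)) = (-162 + 43)/(202 + 43) - 1*(-28) = -119/245 + 28 = (1/245)*(-119) + 28 = -17/35 + 28 = 963/35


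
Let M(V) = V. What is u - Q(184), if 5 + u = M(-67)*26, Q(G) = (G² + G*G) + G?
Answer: -69643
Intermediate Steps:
Q(G) = G + 2*G² (Q(G) = (G² + G²) + G = 2*G² + G = G + 2*G²)
u = -1747 (u = -5 - 67*26 = -5 - 1742 = -1747)
u - Q(184) = -1747 - 184*(1 + 2*184) = -1747 - 184*(1 + 368) = -1747 - 184*369 = -1747 - 1*67896 = -1747 - 67896 = -69643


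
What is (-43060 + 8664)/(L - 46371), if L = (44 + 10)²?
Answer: 34396/43455 ≈ 0.79153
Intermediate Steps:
L = 2916 (L = 54² = 2916)
(-43060 + 8664)/(L - 46371) = (-43060 + 8664)/(2916 - 46371) = -34396/(-43455) = -34396*(-1/43455) = 34396/43455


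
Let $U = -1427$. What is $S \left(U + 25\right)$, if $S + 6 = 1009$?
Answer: $-1406206$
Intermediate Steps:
$S = 1003$ ($S = -6 + 1009 = 1003$)
$S \left(U + 25\right) = 1003 \left(-1427 + 25\right) = 1003 \left(-1402\right) = -1406206$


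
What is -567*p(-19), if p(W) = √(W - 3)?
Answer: -567*I*√22 ≈ -2659.5*I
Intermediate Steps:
p(W) = √(-3 + W)
-567*p(-19) = -567*√(-3 - 19) = -567*I*√22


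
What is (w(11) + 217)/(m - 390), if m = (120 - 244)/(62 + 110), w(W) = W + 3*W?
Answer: -11223/16801 ≈ -0.66800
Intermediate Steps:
w(W) = 4*W
m = -31/43 (m = -124/172 = -124*1/172 = -31/43 ≈ -0.72093)
(w(11) + 217)/(m - 390) = (4*11 + 217)/(-31/43 - 390) = (44 + 217)/(-16801/43) = 261*(-43/16801) = -11223/16801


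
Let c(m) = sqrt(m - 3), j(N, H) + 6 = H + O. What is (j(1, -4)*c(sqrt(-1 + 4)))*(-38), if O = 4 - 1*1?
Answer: 266*sqrt(-3 + sqrt(3)) ≈ 299.52*I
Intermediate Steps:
O = 3 (O = 4 - 1 = 3)
j(N, H) = -3 + H (j(N, H) = -6 + (H + 3) = -6 + (3 + H) = -3 + H)
c(m) = sqrt(-3 + m)
(j(1, -4)*c(sqrt(-1 + 4)))*(-38) = ((-3 - 4)*sqrt(-3 + sqrt(-1 + 4)))*(-38) = -7*sqrt(-3 + sqrt(3))*(-38) = 266*sqrt(-3 + sqrt(3))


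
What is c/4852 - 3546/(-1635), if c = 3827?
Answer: 7820779/2644340 ≈ 2.9576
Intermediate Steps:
c/4852 - 3546/(-1635) = 3827/4852 - 3546/(-1635) = 3827*(1/4852) - 3546*(-1/1635) = 3827/4852 + 1182/545 = 7820779/2644340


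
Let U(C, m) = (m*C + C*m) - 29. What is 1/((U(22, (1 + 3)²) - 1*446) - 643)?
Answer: -1/414 ≈ -0.0024155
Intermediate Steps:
U(C, m) = -29 + 2*C*m (U(C, m) = (C*m + C*m) - 29 = 2*C*m - 29 = -29 + 2*C*m)
1/((U(22, (1 + 3)²) - 1*446) - 643) = 1/(((-29 + 2*22*(1 + 3)²) - 1*446) - 643) = 1/(((-29 + 2*22*4²) - 446) - 643) = 1/(((-29 + 2*22*16) - 446) - 643) = 1/(((-29 + 704) - 446) - 643) = 1/((675 - 446) - 643) = 1/(229 - 643) = 1/(-414) = -1/414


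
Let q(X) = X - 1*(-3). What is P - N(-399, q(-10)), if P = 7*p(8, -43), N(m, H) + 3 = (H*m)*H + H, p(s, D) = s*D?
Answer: 17153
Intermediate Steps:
q(X) = 3 + X (q(X) = X + 3 = 3 + X)
p(s, D) = D*s
N(m, H) = -3 + H + m*H**2 (N(m, H) = -3 + ((H*m)*H + H) = -3 + (m*H**2 + H) = -3 + (H + m*H**2) = -3 + H + m*H**2)
P = -2408 (P = 7*(-43*8) = 7*(-344) = -2408)
P - N(-399, q(-10)) = -2408 - (-3 + (3 - 10) - 399*(3 - 10)**2) = -2408 - (-3 - 7 - 399*(-7)**2) = -2408 - (-3 - 7 - 399*49) = -2408 - (-3 - 7 - 19551) = -2408 - 1*(-19561) = -2408 + 19561 = 17153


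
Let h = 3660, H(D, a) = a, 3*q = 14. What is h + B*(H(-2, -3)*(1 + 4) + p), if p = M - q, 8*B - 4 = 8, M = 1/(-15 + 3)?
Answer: 29043/8 ≈ 3630.4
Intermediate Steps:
q = 14/3 (q = (1/3)*14 = 14/3 ≈ 4.6667)
M = -1/12 (M = 1/(-12) = -1/12 ≈ -0.083333)
B = 3/2 (B = 1/2 + (1/8)*8 = 1/2 + 1 = 3/2 ≈ 1.5000)
p = -19/4 (p = -1/12 - 1*14/3 = -1/12 - 14/3 = -19/4 ≈ -4.7500)
h + B*(H(-2, -3)*(1 + 4) + p) = 3660 + 3*(-3*(1 + 4) - 19/4)/2 = 3660 + 3*(-3*5 - 19/4)/2 = 3660 + 3*(-15 - 19/4)/2 = 3660 + (3/2)*(-79/4) = 3660 - 237/8 = 29043/8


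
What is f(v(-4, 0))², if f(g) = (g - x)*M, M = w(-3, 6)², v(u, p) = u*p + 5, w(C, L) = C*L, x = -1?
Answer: 3779136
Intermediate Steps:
v(u, p) = 5 + p*u (v(u, p) = p*u + 5 = 5 + p*u)
M = 324 (M = (-3*6)² = (-18)² = 324)
f(g) = 324 + 324*g (f(g) = (g - 1*(-1))*324 = (g + 1)*324 = (1 + g)*324 = 324 + 324*g)
f(v(-4, 0))² = (324 + 324*(5 + 0*(-4)))² = (324 + 324*(5 + 0))² = (324 + 324*5)² = (324 + 1620)² = 1944² = 3779136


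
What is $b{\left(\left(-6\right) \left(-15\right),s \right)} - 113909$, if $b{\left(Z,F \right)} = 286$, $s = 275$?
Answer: $-113623$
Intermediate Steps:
$b{\left(\left(-6\right) \left(-15\right),s \right)} - 113909 = 286 - 113909 = -113623$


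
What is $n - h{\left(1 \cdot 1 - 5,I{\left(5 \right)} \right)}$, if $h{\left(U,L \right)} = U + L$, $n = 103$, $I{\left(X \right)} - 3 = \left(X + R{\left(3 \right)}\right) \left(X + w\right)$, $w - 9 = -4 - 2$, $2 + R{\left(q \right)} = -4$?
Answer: $112$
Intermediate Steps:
$R{\left(q \right)} = -6$ ($R{\left(q \right)} = -2 - 4 = -6$)
$w = 3$ ($w = 9 - 6 = 3$)
$I{\left(X \right)} = 3 + \left(-6 + X\right) \left(3 + X\right)$ ($I{\left(X \right)} = 3 + \left(X - 6\right) \left(X + 3\right) = 3 + \left(-6 + X\right) \left(3 + X\right)$)
$h{\left(U,L \right)} = L + U$
$n - h{\left(1 \cdot 1 - 5,I{\left(5 \right)} \right)} = 103 - \left(\left(-15 + 5^{2} - 15\right) + \left(1 \cdot 1 - 5\right)\right) = 103 - \left(\left(-15 + 25 - 15\right) + \left(1 - 5\right)\right) = 103 - \left(-5 - 4\right) = 103 - -9 = 103 + 9 = 112$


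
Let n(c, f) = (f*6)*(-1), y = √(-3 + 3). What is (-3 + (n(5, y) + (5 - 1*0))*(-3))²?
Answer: 324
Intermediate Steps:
y = 0 (y = √0 = 0)
n(c, f) = -6*f (n(c, f) = (6*f)*(-1) = -6*f)
(-3 + (n(5, y) + (5 - 1*0))*(-3))² = (-3 + (-6*0 + (5 - 1*0))*(-3))² = (-3 + (0 + (5 + 0))*(-3))² = (-3 + (0 + 5)*(-3))² = (-3 + 5*(-3))² = (-3 - 15)² = (-18)² = 324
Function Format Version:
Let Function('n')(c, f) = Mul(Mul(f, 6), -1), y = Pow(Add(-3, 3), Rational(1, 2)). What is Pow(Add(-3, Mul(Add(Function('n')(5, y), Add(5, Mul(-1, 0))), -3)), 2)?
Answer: 324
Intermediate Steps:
y = 0 (y = Pow(0, Rational(1, 2)) = 0)
Function('n')(c, f) = Mul(-6, f) (Function('n')(c, f) = Mul(Mul(6, f), -1) = Mul(-6, f))
Pow(Add(-3, Mul(Add(Function('n')(5, y), Add(5, Mul(-1, 0))), -3)), 2) = Pow(Add(-3, Mul(Add(Mul(-6, 0), Add(5, Mul(-1, 0))), -3)), 2) = Pow(Add(-3, Mul(Add(0, Add(5, 0)), -3)), 2) = Pow(Add(-3, Mul(Add(0, 5), -3)), 2) = Pow(Add(-3, Mul(5, -3)), 2) = Pow(Add(-3, -15), 2) = Pow(-18, 2) = 324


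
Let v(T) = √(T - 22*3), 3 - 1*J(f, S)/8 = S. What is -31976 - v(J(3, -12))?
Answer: -31976 - 3*√6 ≈ -31983.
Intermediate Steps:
J(f, S) = 24 - 8*S
v(T) = √(-66 + T) (v(T) = √(T - 66) = √(-66 + T))
-31976 - v(J(3, -12)) = -31976 - √(-66 + (24 - 8*(-12))) = -31976 - √(-66 + (24 + 96)) = -31976 - √(-66 + 120) = -31976 - √54 = -31976 - 3*√6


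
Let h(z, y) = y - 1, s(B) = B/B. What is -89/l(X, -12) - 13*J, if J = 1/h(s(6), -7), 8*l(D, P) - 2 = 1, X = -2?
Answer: -5657/24 ≈ -235.71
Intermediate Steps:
l(D, P) = 3/8 (l(D, P) = 1/4 + (1/8)*1 = 1/4 + 1/8 = 3/8)
s(B) = 1
h(z, y) = -1 + y
J = -1/8 (J = 1/(-1 - 7) = 1/(-8) = -1/8 ≈ -0.12500)
-89/l(X, -12) - 13*J = -89/3/8 - 13*(-1/8) = -89*8/3 + 13/8 = -712/3 + 13/8 = -5657/24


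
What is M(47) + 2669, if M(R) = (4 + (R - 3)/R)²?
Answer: 5949645/2209 ≈ 2693.4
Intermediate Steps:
M(R) = (4 + (-3 + R)/R)²
M(47) + 2669 = (-3 + 5*47)²/47² + 2669 = (-3 + 235)²/2209 + 2669 = (1/2209)*232² + 2669 = (1/2209)*53824 + 2669 = 53824/2209 + 2669 = 5949645/2209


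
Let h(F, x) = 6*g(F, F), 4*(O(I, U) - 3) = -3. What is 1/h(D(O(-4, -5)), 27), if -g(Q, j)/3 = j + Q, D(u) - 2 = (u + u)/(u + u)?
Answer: -1/108 ≈ -0.0092593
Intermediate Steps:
O(I, U) = 9/4 (O(I, U) = 3 + (¼)*(-3) = 3 - ¾ = 9/4)
D(u) = 3 (D(u) = 2 + (u + u)/(u + u) = 2 + (2*u)/((2*u)) = 2 + (2*u)*(1/(2*u)) = 2 + 1 = 3)
g(Q, j) = -3*Q - 3*j (g(Q, j) = -3*(j + Q) = -3*(Q + j) = -3*Q - 3*j)
h(F, x) = -36*F (h(F, x) = 6*(-3*F - 3*F) = 6*(-6*F) = -36*F)
1/h(D(O(-4, -5)), 27) = 1/(-36*3) = 1/(-108) = -1/108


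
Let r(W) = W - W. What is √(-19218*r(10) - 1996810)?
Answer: I*√1996810 ≈ 1413.1*I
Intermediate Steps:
r(W) = 0
√(-19218*r(10) - 1996810) = √(-19218*0 - 1996810) = √(0 - 1996810) = √(-1996810) = I*√1996810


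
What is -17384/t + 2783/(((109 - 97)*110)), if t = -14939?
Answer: 5865647/1792680 ≈ 3.2720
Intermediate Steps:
-17384/t + 2783/(((109 - 97)*110)) = -17384/(-14939) + 2783/(((109 - 97)*110)) = -17384*(-1/14939) + 2783/((12*110)) = 17384/14939 + 2783/1320 = 17384/14939 + 2783*(1/1320) = 17384/14939 + 253/120 = 5865647/1792680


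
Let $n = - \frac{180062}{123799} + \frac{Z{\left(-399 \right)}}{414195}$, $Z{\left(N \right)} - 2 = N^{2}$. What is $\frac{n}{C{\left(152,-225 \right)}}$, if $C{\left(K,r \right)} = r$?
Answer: $\frac{54871607893}{11537308531125} \approx 0.004756$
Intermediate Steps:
$Z{\left(N \right)} = 2 + N^{2}$
$n = - \frac{54871607893}{51276926805}$ ($n = - \frac{180062}{123799} + \frac{2 + \left(-399\right)^{2}}{414195} = \left(-180062\right) \frac{1}{123799} + \left(2 + 159201\right) \frac{1}{414195} = - \frac{180062}{123799} + 159203 \cdot \frac{1}{414195} = - \frac{180062}{123799} + \frac{159203}{414195} = - \frac{54871607893}{51276926805} \approx -1.0701$)
$\frac{n}{C{\left(152,-225 \right)}} = - \frac{54871607893}{51276926805 \left(-225\right)} = \left(- \frac{54871607893}{51276926805}\right) \left(- \frac{1}{225}\right) = \frac{54871607893}{11537308531125}$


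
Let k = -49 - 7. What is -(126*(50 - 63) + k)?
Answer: 1694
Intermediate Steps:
k = -56
-(126*(50 - 63) + k) = -(126*(50 - 63) - 56) = -(126*(-13) - 56) = -(-1638 - 56) = -1*(-1694) = 1694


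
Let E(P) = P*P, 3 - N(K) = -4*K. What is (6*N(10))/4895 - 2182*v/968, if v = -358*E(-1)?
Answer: 86909281/107690 ≈ 807.03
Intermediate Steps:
N(K) = 3 + 4*K (N(K) = 3 - (-4)*K = 3 + 4*K)
E(P) = P**2
v = -358 (v = -358*(-1)**2 = -358*1 = -358)
(6*N(10))/4895 - 2182*v/968 = (6*(3 + 4*10))/4895 - 2182/(968/(-358)) = (6*(3 + 40))*(1/4895) - 2182/(968*(-1/358)) = (6*43)*(1/4895) - 2182/(-484/179) = 258*(1/4895) - 2182*(-179/484) = 258/4895 + 195289/242 = 86909281/107690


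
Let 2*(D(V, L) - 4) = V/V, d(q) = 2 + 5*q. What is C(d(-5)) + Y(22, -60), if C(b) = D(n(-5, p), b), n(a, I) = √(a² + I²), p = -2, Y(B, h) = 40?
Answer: 89/2 ≈ 44.500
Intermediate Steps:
n(a, I) = √(I² + a²)
D(V, L) = 9/2 (D(V, L) = 4 + (V/V)/2 = 4 + (½)*1 = 4 + ½ = 9/2)
C(b) = 9/2
C(d(-5)) + Y(22, -60) = 9/2 + 40 = 89/2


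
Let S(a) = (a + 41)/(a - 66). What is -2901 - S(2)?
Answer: -185621/64 ≈ -2900.3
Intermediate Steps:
S(a) = (41 + a)/(-66 + a)
-2901 - S(2) = -2901 - (41 + 2)/(-66 + 2) = -2901 - 43/(-64) = -2901 - (-1)*43/64 = -2901 - 1*(-43/64) = -2901 + 43/64 = -185621/64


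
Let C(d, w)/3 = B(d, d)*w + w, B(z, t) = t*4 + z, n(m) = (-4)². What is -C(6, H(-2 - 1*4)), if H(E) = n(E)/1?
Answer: -1488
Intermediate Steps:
n(m) = 16
B(z, t) = z + 4*t (B(z, t) = 4*t + z = z + 4*t)
H(E) = 16 (H(E) = 16/1 = 16*1 = 16)
C(d, w) = 3*w + 15*d*w (C(d, w) = 3*((d + 4*d)*w + w) = 3*((5*d)*w + w) = 3*(5*d*w + w) = 3*(w + 5*d*w) = 3*w + 15*d*w)
-C(6, H(-2 - 1*4)) = -3*16*(1 + 5*6) = -3*16*(1 + 30) = -3*16*31 = -1*1488 = -1488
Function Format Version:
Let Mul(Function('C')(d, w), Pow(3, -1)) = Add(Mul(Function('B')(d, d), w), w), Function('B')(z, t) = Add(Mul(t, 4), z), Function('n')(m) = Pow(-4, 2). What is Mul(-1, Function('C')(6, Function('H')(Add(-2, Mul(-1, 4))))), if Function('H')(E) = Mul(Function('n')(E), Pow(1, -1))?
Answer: -1488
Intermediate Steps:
Function('n')(m) = 16
Function('B')(z, t) = Add(z, Mul(4, t)) (Function('B')(z, t) = Add(Mul(4, t), z) = Add(z, Mul(4, t)))
Function('H')(E) = 16 (Function('H')(E) = Mul(16, Pow(1, -1)) = Mul(16, 1) = 16)
Function('C')(d, w) = Add(Mul(3, w), Mul(15, d, w)) (Function('C')(d, w) = Mul(3, Add(Mul(Add(d, Mul(4, d)), w), w)) = Mul(3, Add(Mul(Mul(5, d), w), w)) = Mul(3, Add(Mul(5, d, w), w)) = Mul(3, Add(w, Mul(5, d, w))) = Add(Mul(3, w), Mul(15, d, w)))
Mul(-1, Function('C')(6, Function('H')(Add(-2, Mul(-1, 4))))) = Mul(-1, Mul(3, 16, Add(1, Mul(5, 6)))) = Mul(-1, Mul(3, 16, Add(1, 30))) = Mul(-1, Mul(3, 16, 31)) = Mul(-1, 1488) = -1488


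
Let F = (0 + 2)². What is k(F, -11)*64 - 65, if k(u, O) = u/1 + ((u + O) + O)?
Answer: -961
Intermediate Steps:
F = 4 (F = 2² = 4)
k(u, O) = 2*O + 2*u (k(u, O) = 1*u + ((O + u) + O) = u + (u + 2*O) = 2*O + 2*u)
k(F, -11)*64 - 65 = (2*(-11) + 2*4)*64 - 65 = (-22 + 8)*64 - 65 = -14*64 - 65 = -896 - 65 = -961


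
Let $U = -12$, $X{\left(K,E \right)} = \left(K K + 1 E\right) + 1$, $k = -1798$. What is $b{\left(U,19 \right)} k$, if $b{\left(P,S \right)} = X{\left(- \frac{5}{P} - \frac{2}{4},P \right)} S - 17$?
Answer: $\frac{29239975}{72} \approx 4.0611 \cdot 10^{5}$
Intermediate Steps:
$X{\left(K,E \right)} = 1 + E + K^{2}$ ($X{\left(K,E \right)} = \left(K^{2} + E\right) + 1 = \left(E + K^{2}\right) + 1 = 1 + E + K^{2}$)
$b{\left(P,S \right)} = -17 + S \left(1 + P + \left(- \frac{1}{2} - \frac{5}{P}\right)^{2}\right)$ ($b{\left(P,S \right)} = \left(1 + P + \left(- \frac{5}{P} - \frac{2}{4}\right)^{2}\right) S - 17 = \left(1 + P + \left(- \frac{5}{P} - \frac{1}{2}\right)^{2}\right) S - 17 = \left(1 + P + \left(- \frac{1}{2} - \frac{5}{P}\right)^{2}\right) S - 17 = S \left(1 + P + \left(- \frac{1}{2} - \frac{5}{P}\right)^{2}\right) - 17 = -17 + S \left(1 + P + \left(- \frac{1}{2} - \frac{5}{P}\right)^{2}\right)$)
$b{\left(U,19 \right)} k = \left(-17 + 19 - 228 + \frac{1}{4} \cdot 19 \cdot \frac{1}{144} \left(10 - 12\right)^{2}\right) \left(-1798\right) = \left(-17 + 19 - 228 + \frac{1}{4} \cdot 19 \cdot \frac{1}{144} \left(-2\right)^{2}\right) \left(-1798\right) = \left(-17 + 19 - 228 + \frac{1}{4} \cdot 19 \cdot \frac{1}{144} \cdot 4\right) \left(-1798\right) = \left(-17 + 19 - 228 + \frac{19}{144}\right) \left(-1798\right) = \left(- \frac{32525}{144}\right) \left(-1798\right) = \frac{29239975}{72}$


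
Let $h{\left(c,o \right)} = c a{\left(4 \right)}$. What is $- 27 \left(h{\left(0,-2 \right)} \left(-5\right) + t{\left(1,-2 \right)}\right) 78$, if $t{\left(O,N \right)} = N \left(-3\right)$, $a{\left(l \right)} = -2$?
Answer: $-12636$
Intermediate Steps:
$h{\left(c,o \right)} = - 2 c$ ($h{\left(c,o \right)} = c \left(-2\right) = - 2 c$)
$t{\left(O,N \right)} = - 3 N$
$- 27 \left(h{\left(0,-2 \right)} \left(-5\right) + t{\left(1,-2 \right)}\right) 78 = - 27 \left(\left(-2\right) 0 \left(-5\right) - -6\right) 78 = - 27 \left(0 \left(-5\right) + 6\right) 78 = - 27 \left(0 + 6\right) 78 = \left(-27\right) 6 \cdot 78 = \left(-162\right) 78 = -12636$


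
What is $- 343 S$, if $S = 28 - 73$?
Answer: $15435$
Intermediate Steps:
$S = -45$ ($S = 28 - 73 = -45$)
$- 343 S = \left(-343\right) \left(-45\right) = 15435$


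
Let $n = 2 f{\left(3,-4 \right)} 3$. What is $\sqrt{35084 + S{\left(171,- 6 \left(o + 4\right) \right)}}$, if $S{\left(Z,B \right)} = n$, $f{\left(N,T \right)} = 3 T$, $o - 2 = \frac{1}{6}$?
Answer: $2 \sqrt{8753} \approx 187.11$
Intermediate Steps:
$o = \frac{13}{6}$ ($o = 2 + \frac{1}{6} = \frac{13}{6} \approx 2.1667$)
$n = -72$ ($n = 2 \cdot 3 \left(-4\right) 3 = 2 \left(-12\right) 3 = \left(-24\right) 3 = -72$)
$S{\left(Z,B \right)} = -72$
$\sqrt{35084 + S{\left(171,- 6 \left(o + 4\right) \right)}} = \sqrt{35084 - 72} = \sqrt{35012} = 2 \sqrt{8753}$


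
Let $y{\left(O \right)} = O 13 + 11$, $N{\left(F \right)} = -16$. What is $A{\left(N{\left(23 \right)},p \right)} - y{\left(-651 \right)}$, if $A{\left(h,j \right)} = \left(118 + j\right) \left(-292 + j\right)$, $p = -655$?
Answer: $516991$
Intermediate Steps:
$A{\left(h,j \right)} = \left(-292 + j\right) \left(118 + j\right)$
$y{\left(O \right)} = 11 + 13 O$ ($y{\left(O \right)} = 13 O + 11 = 11 + 13 O$)
$A{\left(N{\left(23 \right)},p \right)} - y{\left(-651 \right)} = \left(-34456 + \left(-655\right)^{2} - -113970\right) - \left(11 + 13 \left(-651\right)\right) = \left(-34456 + 429025 + 113970\right) - \left(11 - 8463\right) = 508539 - -8452 = 508539 + 8452 = 516991$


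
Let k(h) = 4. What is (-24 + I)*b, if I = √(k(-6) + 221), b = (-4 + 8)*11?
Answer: -396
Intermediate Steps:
b = 44 (b = 4*11 = 44)
I = 15 (I = √(4 + 221) = √225 = 15)
(-24 + I)*b = (-24 + 15)*44 = -9*44 = -396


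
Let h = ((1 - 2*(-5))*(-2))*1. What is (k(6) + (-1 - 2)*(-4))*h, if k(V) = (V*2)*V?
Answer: -1848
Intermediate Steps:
k(V) = 2*V² (k(V) = (2*V)*V = 2*V²)
h = -22 (h = ((1 + 10)*(-2))*1 = (11*(-2))*1 = -22*1 = -22)
(k(6) + (-1 - 2)*(-4))*h = (2*6² + (-1 - 2)*(-4))*(-22) = (2*36 - 3*(-4))*(-22) = (72 + 12)*(-22) = 84*(-22) = -1848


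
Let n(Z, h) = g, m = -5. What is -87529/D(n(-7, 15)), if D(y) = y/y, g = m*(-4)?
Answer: -87529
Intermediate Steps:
g = 20 (g = -5*(-4) = 20)
n(Z, h) = 20
D(y) = 1
-87529/D(n(-7, 15)) = -87529/1 = -87529*1 = -87529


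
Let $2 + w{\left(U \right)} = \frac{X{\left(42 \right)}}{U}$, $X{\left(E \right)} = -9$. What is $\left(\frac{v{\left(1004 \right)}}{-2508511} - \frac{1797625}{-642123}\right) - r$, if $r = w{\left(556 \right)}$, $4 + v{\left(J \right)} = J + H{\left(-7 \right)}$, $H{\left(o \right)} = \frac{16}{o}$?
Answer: $\frac{30187676471451199}{6269126993655876} \approx 4.8153$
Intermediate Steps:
$w{\left(U \right)} = -2 - \frac{9}{U}$
$v{\left(J \right)} = - \frac{44}{7} + J$ ($v{\left(J \right)} = -4 + \left(J + \frac{16}{-7}\right) = -4 + \left(J + 16 \left(- \frac{1}{7}\right)\right) = -4 + \left(J - \frac{16}{7}\right) = -4 + \left(- \frac{16}{7} + J\right) = - \frac{44}{7} + J$)
$r = - \frac{1121}{556}$ ($r = -2 - \frac{9}{556} = - \frac{1121}{556} \approx -2.0162$)
$\left(\frac{v{\left(1004 \right)}}{-2508511} - \frac{1797625}{-642123}\right) - r = \left(\frac{- \frac{44}{7} + 1004}{-2508511} - \frac{1797625}{-642123}\right) - - \frac{1121}{556} = \left(\frac{6984}{7} \left(- \frac{1}{2508511}\right) - - \frac{1797625}{642123}\right) + \frac{1121}{556} = \left(- \frac{6984}{17559577} + \frac{1797625}{642123}\right) + \frac{1121}{556} = \frac{31561050017593}{11275408261971} + \frac{1121}{556} = \frac{30187676471451199}{6269126993655876}$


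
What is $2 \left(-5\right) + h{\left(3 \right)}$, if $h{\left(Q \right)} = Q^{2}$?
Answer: $-1$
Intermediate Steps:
$2 \left(-5\right) + h{\left(3 \right)} = 2 \left(-5\right) + 3^{2} = -10 + 9 = -1$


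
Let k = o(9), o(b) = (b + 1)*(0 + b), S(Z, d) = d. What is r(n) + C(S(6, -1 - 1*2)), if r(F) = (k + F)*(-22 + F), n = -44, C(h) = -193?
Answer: -3229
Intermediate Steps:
o(b) = b*(1 + b) (o(b) = (1 + b)*b = b*(1 + b))
k = 90 (k = 9*(1 + 9) = 9*10 = 90)
r(F) = (-22 + F)*(90 + F) (r(F) = (90 + F)*(-22 + F) = (-22 + F)*(90 + F))
r(n) + C(S(6, -1 - 1*2)) = (-1980 + (-44)**2 + 68*(-44)) - 193 = (-1980 + 1936 - 2992) - 193 = -3036 - 193 = -3229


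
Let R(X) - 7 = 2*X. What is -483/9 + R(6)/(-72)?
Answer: -3883/72 ≈ -53.931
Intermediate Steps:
R(X) = 7 + 2*X
-483/9 + R(6)/(-72) = -483/9 + (7 + 2*6)/(-72) = -483*⅑ + (7 + 12)*(-1/72) = -161/3 + 19*(-1/72) = -161/3 - 19/72 = -3883/72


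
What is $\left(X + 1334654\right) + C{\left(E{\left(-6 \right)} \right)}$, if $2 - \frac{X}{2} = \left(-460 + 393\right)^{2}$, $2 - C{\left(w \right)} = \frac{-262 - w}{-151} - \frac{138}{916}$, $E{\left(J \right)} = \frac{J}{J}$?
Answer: $\frac{91681405721}{69158} \approx 1.3257 \cdot 10^{6}$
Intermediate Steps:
$E{\left(J \right)} = 1$
$C{\left(w \right)} = \frac{28739}{69158} - \frac{w}{151}$ ($C{\left(w \right)} = 2 - \left(\frac{-262 - w}{-151} - \frac{138}{916}\right) = 2 - \left(\left(-262 - w\right) \left(- \frac{1}{151}\right) - \frac{69}{458}\right) = 2 - \left(\left(\frac{262}{151} + \frac{w}{151}\right) - \frac{69}{458}\right) = 2 - \left(\frac{109577}{69158} + \frac{w}{151}\right) = \frac{28739}{69158} - \frac{w}{151}$)
$X = -8974$ ($X = 4 - 2 \left(-460 + 393\right)^{2} = 4 - 2 \left(-67\right)^{2} = 4 - 8978 = -8974$)
$\left(X + 1334654\right) + C{\left(E{\left(-6 \right)} \right)} = \left(-8974 + 1334654\right) + \left(\frac{28739}{69158} - \frac{1}{151}\right) = 1325680 + \left(\frac{28739}{69158} - \frac{1}{151}\right) = 1325680 + \frac{28281}{69158} = \frac{91681405721}{69158}$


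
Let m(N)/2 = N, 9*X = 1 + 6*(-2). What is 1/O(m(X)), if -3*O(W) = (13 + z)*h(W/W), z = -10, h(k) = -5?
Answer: ⅕ ≈ 0.20000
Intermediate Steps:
X = -11/9 (X = (1 + 6*(-2))/9 = (1 - 12)/9 = (⅑)*(-11) = -11/9 ≈ -1.2222)
m(N) = 2*N
O(W) = 5 (O(W) = -(13 - 10)*(-5)/3 = -(-5) = -⅓*(-15) = 5)
1/O(m(X)) = 1/5 = ⅕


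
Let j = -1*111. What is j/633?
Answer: -37/211 ≈ -0.17536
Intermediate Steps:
j = -111
j/633 = -111/633 = (1/633)*(-111) = -37/211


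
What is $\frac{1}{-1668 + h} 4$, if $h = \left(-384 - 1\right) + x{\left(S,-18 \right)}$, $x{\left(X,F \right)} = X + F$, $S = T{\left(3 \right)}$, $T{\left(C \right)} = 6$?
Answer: $- \frac{4}{2065} \approx -0.001937$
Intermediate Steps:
$S = 6$
$x{\left(X,F \right)} = F + X$
$h = -397$ ($h = \left(-384 - 1\right) + \left(-18 + 6\right) = -385 - 12 = -397$)
$\frac{1}{-1668 + h} 4 = \frac{1}{-1668 - 397} \cdot 4 = \frac{1}{-2065} \cdot 4 = \left(- \frac{1}{2065}\right) 4 = - \frac{4}{2065}$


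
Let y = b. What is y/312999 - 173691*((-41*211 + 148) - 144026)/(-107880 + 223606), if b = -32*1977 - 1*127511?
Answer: 637864129243447/2786317098 ≈ 2.2893e+5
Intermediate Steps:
b = -190775 (b = -63264 - 127511 = -190775)
y = -190775
y/312999 - 173691*((-41*211 + 148) - 144026)/(-107880 + 223606) = -190775/312999 - 173691*((-41*211 + 148) - 144026)/(-107880 + 223606) = -190775*1/312999 - 173691/(115726/((-8651 + 148) - 144026)) = -190775/312999 - 173691/(115726/(-8503 - 144026)) = -190775/312999 - 173691/(115726/(-152529)) = -190775/312999 - 173691/(115726*(-1/152529)) = -190775/312999 - 173691/(-8902/11733) = -190775/312999 - 173691*(-11733/8902) = -190775/312999 + 2037916503/8902 = 637864129243447/2786317098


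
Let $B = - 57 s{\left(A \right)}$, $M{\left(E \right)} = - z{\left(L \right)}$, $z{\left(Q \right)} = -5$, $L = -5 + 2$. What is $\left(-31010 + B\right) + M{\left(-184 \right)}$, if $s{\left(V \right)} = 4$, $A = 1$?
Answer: $-31233$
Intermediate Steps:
$L = -3$
$M{\left(E \right)} = 5$ ($M{\left(E \right)} = \left(-1\right) \left(-5\right) = 5$)
$B = -228$ ($B = \left(-57\right) 4 = -228$)
$\left(-31010 + B\right) + M{\left(-184 \right)} = \left(-31010 - 228\right) + 5 = -31238 + 5 = -31233$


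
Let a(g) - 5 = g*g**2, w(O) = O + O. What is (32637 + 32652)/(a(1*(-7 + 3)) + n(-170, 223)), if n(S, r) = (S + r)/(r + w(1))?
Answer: -14690025/13222 ≈ -1111.0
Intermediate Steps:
w(O) = 2*O
a(g) = 5 + g**3 (a(g) = 5 + g*g**2 = 5 + g**3)
n(S, r) = (S + r)/(2 + r) (n(S, r) = (S + r)/(r + 2*1) = (S + r)/(r + 2) = (S + r)/(2 + r))
(32637 + 32652)/(a(1*(-7 + 3)) + n(-170, 223)) = (32637 + 32652)/((5 + (1*(-7 + 3))**3) + (-170 + 223)/(2 + 223)) = 65289/((5 + (1*(-4))**3) + 53/225) = 65289/((5 + (-4)**3) + (1/225)*53) = 65289/((5 - 64) + 53/225) = 65289/(-59 + 53/225) = 65289/(-13222/225) = 65289*(-225/13222) = -14690025/13222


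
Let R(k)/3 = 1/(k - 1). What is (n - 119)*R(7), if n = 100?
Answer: -19/2 ≈ -9.5000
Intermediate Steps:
R(k) = 3/(-1 + k) (R(k) = 3/(k - 1) = 3/(-1 + k))
(n - 119)*R(7) = (100 - 119)*(3/(-1 + 7)) = -57/6 = -19*½ = -19/2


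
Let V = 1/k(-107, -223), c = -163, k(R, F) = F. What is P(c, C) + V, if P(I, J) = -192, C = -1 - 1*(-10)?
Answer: -42817/223 ≈ -192.00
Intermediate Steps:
C = 9 (C = -1 + 10 = 9)
V = -1/223 (V = 1/(-223) = -1/223 ≈ -0.0044843)
P(c, C) + V = -192 - 1/223 = -42817/223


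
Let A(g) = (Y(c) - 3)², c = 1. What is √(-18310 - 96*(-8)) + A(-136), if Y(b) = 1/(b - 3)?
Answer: 49/4 + 7*I*√358 ≈ 12.25 + 132.45*I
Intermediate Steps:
Y(b) = 1/(-3 + b)
A(g) = 49/4 (A(g) = (1/(-3 + 1) - 3)² = (1/(-2) - 3)² = (-½ - 3)² = (-7/2)² = 49/4)
√(-18310 - 96*(-8)) + A(-136) = √(-18310 - 96*(-8)) + 49/4 = √(-18310 + 768) + 49/4 = √(-17542) + 49/4 = 7*I*√358 + 49/4 = 49/4 + 7*I*√358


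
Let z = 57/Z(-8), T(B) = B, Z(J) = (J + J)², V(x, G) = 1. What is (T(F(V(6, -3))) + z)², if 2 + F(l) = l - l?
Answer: 207025/65536 ≈ 3.1590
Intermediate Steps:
Z(J) = 4*J² (Z(J) = (2*J)² = 4*J²)
F(l) = -2 (F(l) = -2 + (l - l) = -2 + 0 = -2)
z = 57/256 (z = 57/((4*(-8)²)) = 57/((4*64)) = 57/256 ≈ 0.22266)
(T(F(V(6, -3))) + z)² = (-2 + 57/256)² = (-455/256)² = 207025/65536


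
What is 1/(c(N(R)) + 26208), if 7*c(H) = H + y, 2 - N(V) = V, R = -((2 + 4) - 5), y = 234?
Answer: 7/183693 ≈ 3.8107e-5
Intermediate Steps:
R = -1 (R = -(6 - 5) = -1*1 = -1)
N(V) = 2 - V
c(H) = 234/7 + H/7 (c(H) = (H + 234)/7 = (234 + H)/7 = 234/7 + H/7)
1/(c(N(R)) + 26208) = 1/((234/7 + (2 - 1*(-1))/7) + 26208) = 1/((234/7 + (2 + 1)/7) + 26208) = 1/((234/7 + (⅐)*3) + 26208) = 1/((234/7 + 3/7) + 26208) = 1/(237/7 + 26208) = 1/(183693/7) = 7/183693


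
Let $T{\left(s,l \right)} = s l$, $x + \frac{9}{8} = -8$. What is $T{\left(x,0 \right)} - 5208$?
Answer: $-5208$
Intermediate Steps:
$x = - \frac{73}{8}$ ($x = - \frac{9}{8} - 8 = - \frac{73}{8} \approx -9.125$)
$T{\left(s,l \right)} = l s$
$T{\left(x,0 \right)} - 5208 = 0 \left(- \frac{73}{8}\right) - 5208 = 0 - 5208 = -5208$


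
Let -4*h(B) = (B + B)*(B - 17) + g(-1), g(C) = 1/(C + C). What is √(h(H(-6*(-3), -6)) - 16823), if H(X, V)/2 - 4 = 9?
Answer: I*√271038/4 ≈ 130.15*I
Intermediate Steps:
H(X, V) = 26 (H(X, V) = 8 + 2*9 = 8 + 18 = 26)
g(C) = 1/(2*C)
h(B) = ⅛ - B*(-17 + B)/2 (h(B) = -((B + B)*(B - 17) + (½)/(-1))/4 = -((2*B)*(-17 + B) + (½)*(-1))/4 = -(2*B*(-17 + B) - ½)/4 = -(-½ + 2*B*(-17 + B))/4 = ⅛ - B*(-17 + B)/2)
√(h(H(-6*(-3), -6)) - 16823) = √((⅛ - ½*26² + (17/2)*26) - 16823) = √((⅛ - ½*676 + 221) - 16823) = √((⅛ - 338 + 221) - 16823) = √(-935/8 - 16823) = √(-135519/8) = I*√271038/4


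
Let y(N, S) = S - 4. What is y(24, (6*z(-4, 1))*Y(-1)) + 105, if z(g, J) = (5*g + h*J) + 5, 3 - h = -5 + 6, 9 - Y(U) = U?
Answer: -679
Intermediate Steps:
Y(U) = 9 - U
h = 2 (h = 3 - (-5 + 6) = 3 - 1*1 = 3 - 1 = 2)
z(g, J) = 5 + 2*J + 5*g (z(g, J) = (5*g + 2*J) + 5 = (2*J + 5*g) + 5 = 5 + 2*J + 5*g)
y(N, S) = -4 + S
y(24, (6*z(-4, 1))*Y(-1)) + 105 = (-4 + (6*(5 + 2*1 + 5*(-4)))*(9 - 1*(-1))) + 105 = (-4 + (6*(5 + 2 - 20))*(9 + 1)) + 105 = (-4 + (6*(-13))*10) + 105 = (-4 - 78*10) + 105 = (-4 - 780) + 105 = -784 + 105 = -679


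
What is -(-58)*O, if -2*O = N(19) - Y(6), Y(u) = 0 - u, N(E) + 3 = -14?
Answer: 319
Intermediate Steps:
N(E) = -17 (N(E) = -3 - 14 = -17)
Y(u) = -u
O = 11/2 (O = -(-17 - (-1)*6)/2 = -(-17 - 1*(-6))/2 = -(-17 + 6)/2 = -½*(-11) = 11/2 ≈ 5.5000)
-(-58)*O = -(-58)*11/2 = -1*(-319) = 319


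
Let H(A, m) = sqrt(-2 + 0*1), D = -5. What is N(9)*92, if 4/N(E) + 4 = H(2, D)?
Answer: -736/9 - 184*I*sqrt(2)/9 ≈ -81.778 - 28.913*I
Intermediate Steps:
H(A, m) = I*sqrt(2) (H(A, m) = sqrt(-2 + 0) = sqrt(-2) = I*sqrt(2))
N(E) = 4/(-4 + I*sqrt(2))
N(9)*92 = (-8/9 - 2*I*sqrt(2)/9)*92 = -736/9 - 184*I*sqrt(2)/9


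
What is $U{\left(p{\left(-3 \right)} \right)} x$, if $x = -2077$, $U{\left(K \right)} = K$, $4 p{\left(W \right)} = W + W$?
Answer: $\frac{6231}{2} \approx 3115.5$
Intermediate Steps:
$p{\left(W \right)} = \frac{W}{2}$ ($p{\left(W \right)} = \frac{W + W}{4} = \frac{2 W}{4} = \frac{W}{2}$)
$U{\left(p{\left(-3 \right)} \right)} x = \frac{1}{2} \left(-3\right) \left(-2077\right) = \left(- \frac{3}{2}\right) \left(-2077\right) = \frac{6231}{2}$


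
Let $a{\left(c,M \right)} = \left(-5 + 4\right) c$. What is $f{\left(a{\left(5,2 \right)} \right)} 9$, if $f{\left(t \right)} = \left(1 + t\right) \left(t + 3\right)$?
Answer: $72$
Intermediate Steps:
$a{\left(c,M \right)} = - c$
$f{\left(t \right)} = \left(1 + t\right) \left(3 + t\right)$
$f{\left(a{\left(5,2 \right)} \right)} 9 = \left(3 + \left(\left(-1\right) 5\right)^{2} + 4 \left(\left(-1\right) 5\right)\right) 9 = \left(3 + \left(-5\right)^{2} + 4 \left(-5\right)\right) 9 = \left(3 + 25 - 20\right) 9 = 8 \cdot 9 = 72$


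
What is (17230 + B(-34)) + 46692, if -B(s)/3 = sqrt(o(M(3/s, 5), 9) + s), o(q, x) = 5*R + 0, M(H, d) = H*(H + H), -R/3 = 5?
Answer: 63922 - 3*I*sqrt(109) ≈ 63922.0 - 31.321*I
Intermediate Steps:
R = -15 (R = -3*5 = -15)
M(H, d) = 2*H**2 (M(H, d) = H*(2*H) = 2*H**2)
o(q, x) = -75 (o(q, x) = 5*(-15) + 0 = -75 + 0 = -75)
B(s) = -3*sqrt(-75 + s)
(17230 + B(-34)) + 46692 = (17230 - 3*sqrt(-75 - 34)) + 46692 = (17230 - 3*I*sqrt(109)) + 46692 = 63922 - 3*I*sqrt(109)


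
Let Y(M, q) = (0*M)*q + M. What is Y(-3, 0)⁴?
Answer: 81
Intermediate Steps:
Y(M, q) = M (Y(M, q) = 0*q + M = 0 + M = M)
Y(-3, 0)⁴ = (-3)⁴ = 81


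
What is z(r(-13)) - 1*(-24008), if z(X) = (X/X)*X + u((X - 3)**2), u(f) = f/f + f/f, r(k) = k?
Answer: 23997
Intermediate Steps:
u(f) = 2 (u(f) = 1 + 1 = 2)
z(X) = 2 + X (z(X) = (X/X)*X + 2 = 1*X + 2 = X + 2 = 2 + X)
z(r(-13)) - 1*(-24008) = (2 - 13) - 1*(-24008) = -11 + 24008 = 23997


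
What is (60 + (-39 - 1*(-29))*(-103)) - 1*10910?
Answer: -9820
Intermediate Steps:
(60 + (-39 - 1*(-29))*(-103)) - 1*10910 = (60 + (-39 + 29)*(-103)) - 10910 = (60 - 10*(-103)) - 10910 = (60 + 1030) - 10910 = 1090 - 10910 = -9820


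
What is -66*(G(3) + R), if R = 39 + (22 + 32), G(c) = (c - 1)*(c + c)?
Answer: -6930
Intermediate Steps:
G(c) = 2*c*(-1 + c) (G(c) = (-1 + c)*(2*c) = 2*c*(-1 + c))
R = 93 (R = 39 + 54 = 93)
-66*(G(3) + R) = -66*(2*3*(-1 + 3) + 93) = -66*(2*3*2 + 93) = -66*(12 + 93) = -66*105 = -6930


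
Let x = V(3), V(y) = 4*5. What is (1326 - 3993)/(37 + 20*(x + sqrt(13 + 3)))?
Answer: -2667/517 ≈ -5.1586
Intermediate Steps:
V(y) = 20
x = 20
(1326 - 3993)/(37 + 20*(x + sqrt(13 + 3))) = (1326 - 3993)/(37 + 20*(20 + sqrt(13 + 3))) = -2667/(37 + 20*(20 + sqrt(16))) = -2667/(37 + 20*(20 + 4)) = -2667/(37 + 20*24) = -2667/(37 + 480) = -2667/517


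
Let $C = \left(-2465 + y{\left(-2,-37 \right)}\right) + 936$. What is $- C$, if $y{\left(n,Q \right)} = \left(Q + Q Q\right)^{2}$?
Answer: $-1772695$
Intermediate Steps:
$y{\left(n,Q \right)} = \left(Q + Q^{2}\right)^{2}$
$C = 1772695$ ($C = \left(-2465 + \left(-37\right)^{2} \left(1 - 37\right)^{2}\right) + 936 = \left(-2465 + 1369 \left(-36\right)^{2}\right) + 936 = \left(-2465 + 1369 \cdot 1296\right) + 936 = \left(-2465 + 1774224\right) + 936 = 1771759 + 936 = 1772695$)
$- C = \left(-1\right) 1772695 = -1772695$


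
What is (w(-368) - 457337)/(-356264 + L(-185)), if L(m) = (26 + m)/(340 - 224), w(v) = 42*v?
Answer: 54843988/41326783 ≈ 1.3271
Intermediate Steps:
L(m) = 13/58 + m/116 (L(m) = (26 + m)/116 = (26 + m)*(1/116) = 13/58 + m/116)
(w(-368) - 457337)/(-356264 + L(-185)) = (42*(-368) - 457337)/(-356264 + (13/58 + (1/116)*(-185))) = (-15456 - 457337)/(-356264 + (13/58 - 185/116)) = -472793/(-356264 - 159/116) = -472793/(-41326783/116) = -472793*(-116/41326783) = 54843988/41326783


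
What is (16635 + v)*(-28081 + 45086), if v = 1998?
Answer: 316854165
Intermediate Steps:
(16635 + v)*(-28081 + 45086) = (16635 + 1998)*(-28081 + 45086) = 18633*17005 = 316854165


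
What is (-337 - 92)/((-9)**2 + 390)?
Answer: -143/157 ≈ -0.91083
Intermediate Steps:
(-337 - 92)/((-9)**2 + 390) = -429/(81 + 390) = -429/471 = -429*1/471 = -143/157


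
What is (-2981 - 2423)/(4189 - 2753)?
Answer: -1351/359 ≈ -3.7632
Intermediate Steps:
(-2981 - 2423)/(4189 - 2753) = -5404/1436 = -5404*1/1436 = -1351/359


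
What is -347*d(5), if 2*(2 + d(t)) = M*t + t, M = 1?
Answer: -1041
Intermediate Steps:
d(t) = -2 + t (d(t) = -2 + (1*t + t)/2 = -2 + (t + t)/2 = -2 + (2*t)/2 = -2 + t)
-347*d(5) = -347*(-2 + 5) = -347*3 = -1041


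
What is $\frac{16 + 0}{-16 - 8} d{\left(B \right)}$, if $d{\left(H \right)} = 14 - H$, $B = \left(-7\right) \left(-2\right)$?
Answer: $0$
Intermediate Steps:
$B = 14$
$\frac{16 + 0}{-16 - 8} d{\left(B \right)} = \frac{16 + 0}{-16 - 8} \left(14 - 14\right) = \frac{16}{-24} \left(14 - 14\right) = 16 \left(- \frac{1}{24}\right) 0 = \left(- \frac{2}{3}\right) 0 = 0$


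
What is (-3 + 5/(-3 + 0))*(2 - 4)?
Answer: 28/3 ≈ 9.3333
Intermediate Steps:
(-3 + 5/(-3 + 0))*(2 - 4) = (-3 + 5/(-3))*(-2) = (-3 + 5*(-⅓))*(-2) = (-3 - 5/3)*(-2) = -14/3*(-2) = 28/3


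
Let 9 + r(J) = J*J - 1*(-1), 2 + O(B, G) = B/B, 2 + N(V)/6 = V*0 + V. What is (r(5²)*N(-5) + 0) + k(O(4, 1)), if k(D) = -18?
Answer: -25932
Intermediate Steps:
N(V) = -12 + 6*V (N(V) = -12 + 6*(V*0 + V) = -12 + 6*(0 + V) = -12 + 6*V)
O(B, G) = -1 (O(B, G) = -2 + B/B = -2 + 1 = -1)
r(J) = -8 + J² (r(J) = -9 + (J*J - 1*(-1)) = -9 + (J² + 1) = -9 + (1 + J²) = -8 + J²)
(r(5²)*N(-5) + 0) + k(O(4, 1)) = ((-8 + (5²)²)*(-12 + 6*(-5)) + 0) - 18 = ((-8 + 25²)*(-12 - 30) + 0) - 18 = ((-8 + 625)*(-42) + 0) - 18 = (617*(-42) + 0) - 18 = (-25914 + 0) - 18 = -25914 - 18 = -25932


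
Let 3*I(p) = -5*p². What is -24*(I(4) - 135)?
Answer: 3880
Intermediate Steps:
I(p) = -5*p²/3 (I(p) = (-5*p²)/3 = -5*p²/3)
-24*(I(4) - 135) = -24*(-5/3*4² - 135) = -24*(-5/3*16 - 135) = -24*(-80/3 - 135) = -24*(-485/3) = 3880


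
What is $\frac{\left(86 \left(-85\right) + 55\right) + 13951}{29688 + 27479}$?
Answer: $\frac{6696}{57167} \approx 0.11713$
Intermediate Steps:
$\frac{\left(86 \left(-85\right) + 55\right) + 13951}{29688 + 27479} = \frac{\left(-7310 + 55\right) + 13951}{57167} = \left(-7255 + 13951\right) \frac{1}{57167} = 6696 \cdot \frac{1}{57167} = \frac{6696}{57167}$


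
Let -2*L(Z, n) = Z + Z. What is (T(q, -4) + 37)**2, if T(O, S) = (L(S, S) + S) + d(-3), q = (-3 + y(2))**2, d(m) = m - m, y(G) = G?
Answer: 1369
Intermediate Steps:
d(m) = 0
L(Z, n) = -Z (L(Z, n) = -(Z + Z)/2 = -Z)
q = 1 (q = (-3 + 2)**2 = (-1)**2 = 1)
T(O, S) = 0 (T(O, S) = (-S + S) + 0 = 0 + 0 = 0)
(T(q, -4) + 37)**2 = (0 + 37)**2 = 37**2 = 1369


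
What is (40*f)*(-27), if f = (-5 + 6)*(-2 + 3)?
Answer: -1080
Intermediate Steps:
f = 1 (f = 1*1 = 1)
(40*f)*(-27) = (40*1)*(-27) = 40*(-27) = -1080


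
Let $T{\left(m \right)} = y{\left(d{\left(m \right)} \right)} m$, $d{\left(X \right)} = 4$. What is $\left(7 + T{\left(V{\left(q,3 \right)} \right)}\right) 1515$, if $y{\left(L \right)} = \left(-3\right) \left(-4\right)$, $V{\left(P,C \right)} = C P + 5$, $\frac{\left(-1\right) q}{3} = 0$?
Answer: $101505$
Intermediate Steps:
$q = 0$ ($q = \left(-3\right) 0 = 0$)
$V{\left(P,C \right)} = 5 + C P$
$y{\left(L \right)} = 12$
$T{\left(m \right)} = 12 m$
$\left(7 + T{\left(V{\left(q,3 \right)} \right)}\right) 1515 = \left(7 + 12 \left(5 + 3 \cdot 0\right)\right) 1515 = \left(7 + 12 \left(5 + 0\right)\right) 1515 = \left(7 + 12 \cdot 5\right) 1515 = \left(7 + 60\right) 1515 = 67 \cdot 1515 = 101505$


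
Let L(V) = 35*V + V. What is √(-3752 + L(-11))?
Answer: 2*I*√1037 ≈ 64.405*I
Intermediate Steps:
L(V) = 36*V
√(-3752 + L(-11)) = √(-3752 + 36*(-11)) = √(-3752 - 396) = √(-4148) = 2*I*√1037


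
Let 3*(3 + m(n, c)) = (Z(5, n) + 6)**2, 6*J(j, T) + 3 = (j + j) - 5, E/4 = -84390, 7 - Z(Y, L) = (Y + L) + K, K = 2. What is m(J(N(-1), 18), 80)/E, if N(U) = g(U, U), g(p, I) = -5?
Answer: -1/14065 ≈ -7.1098e-5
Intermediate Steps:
Z(Y, L) = 5 - L - Y (Z(Y, L) = 7 - ((Y + L) + 2) = 7 - ((L + Y) + 2) = 7 - (2 + L + Y) = 7 + (-2 - L - Y) = 5 - L - Y)
N(U) = -5
E = -337560 (E = 4*(-84390) = -337560)
J(j, T) = -4/3 + j/3 (J(j, T) = -1/2 + ((j + j) - 5)/6 = -1/2 + (2*j - 5)/6 = -1/2 + (-5 + 2*j)/6 = -1/2 + (-5/6 + j/3) = -4/3 + j/3)
m(n, c) = -3 + (6 - n)**2/3 (m(n, c) = -3 + ((5 - n - 1*5) + 6)**2/3 = -3 + ((5 - n - 5) + 6)**2/3 = -3 + (-n + 6)**2/3 = -3 + (6 - n)**2/3)
m(J(N(-1), 18), 80)/E = (-3 + (-6 + (-4/3 + (1/3)*(-5)))**2/3)/(-337560) = (-3 + (-6 + (-4/3 - 5/3))**2/3)*(-1/337560) = (-3 + (-6 - 3)**2/3)*(-1/337560) = (-3 + (1/3)*(-9)**2)*(-1/337560) = (-3 + (1/3)*81)*(-1/337560) = (-3 + 27)*(-1/337560) = 24*(-1/337560) = -1/14065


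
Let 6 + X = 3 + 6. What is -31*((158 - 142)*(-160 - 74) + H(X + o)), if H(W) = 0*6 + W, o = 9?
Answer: 115692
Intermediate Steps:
X = 3 (X = -6 + (3 + 6) = -6 + 9 = 3)
H(W) = W (H(W) = 0 + W = W)
-31*((158 - 142)*(-160 - 74) + H(X + o)) = -31*((158 - 142)*(-160 - 74) + (3 + 9)) = -31*(16*(-234) + 12) = -31*(-3744 + 12) = -31*(-3732) = 115692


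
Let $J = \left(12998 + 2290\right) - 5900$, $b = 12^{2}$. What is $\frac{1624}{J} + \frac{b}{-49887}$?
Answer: $\frac{2212906}{13009421} \approx 0.1701$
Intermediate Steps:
$b = 144$
$J = 9388$ ($J = 15288 - 5900 = 9388$)
$\frac{1624}{J} + \frac{b}{-49887} = \frac{1624}{9388} + \frac{144}{-49887} = 1624 \cdot \frac{1}{9388} + 144 \left(- \frac{1}{49887}\right) = \frac{406}{2347} - \frac{16}{5543} = \frac{2212906}{13009421}$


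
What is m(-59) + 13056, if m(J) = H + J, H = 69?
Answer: 13066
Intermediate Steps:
m(J) = 69 + J
m(-59) + 13056 = (69 - 59) + 13056 = 10 + 13056 = 13066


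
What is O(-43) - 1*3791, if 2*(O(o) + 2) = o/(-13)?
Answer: -98575/26 ≈ -3791.3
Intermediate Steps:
O(o) = -2 - o/26 (O(o) = -2 + (o/(-13))/2 = -2 + (o*(-1/13))/2 = -2 + (-o/13)/2 = -2 - o/26)
O(-43) - 1*3791 = (-2 - 1/26*(-43)) - 1*3791 = (-2 + 43/26) - 3791 = -9/26 - 3791 = -98575/26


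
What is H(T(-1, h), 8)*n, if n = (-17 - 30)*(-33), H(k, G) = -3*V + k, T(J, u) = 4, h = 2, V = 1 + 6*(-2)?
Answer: 57387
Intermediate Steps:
V = -11 (V = 1 - 12 = -11)
H(k, G) = 33 + k (H(k, G) = -3*(-11) + k = 33 + k)
n = 1551 (n = -47*(-33) = 1551)
H(T(-1, h), 8)*n = (33 + 4)*1551 = 37*1551 = 57387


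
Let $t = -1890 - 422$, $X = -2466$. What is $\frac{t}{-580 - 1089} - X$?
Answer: $\frac{4118066}{1669} \approx 2467.4$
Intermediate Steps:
$t = -2312$ ($t = -1890 - 422 = -2312$)
$\frac{t}{-580 - 1089} - X = - \frac{2312}{-580 - 1089} - -2466 = - \frac{2312}{-1669} + 2466 = \left(-2312\right) \left(- \frac{1}{1669}\right) + 2466 = \frac{2312}{1669} + 2466 = \frac{4118066}{1669}$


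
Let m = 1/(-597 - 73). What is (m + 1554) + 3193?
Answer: 3180489/670 ≈ 4747.0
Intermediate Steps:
m = -1/670 (m = 1/(-670) = -1/670 ≈ -0.0014925)
(m + 1554) + 3193 = (-1/670 + 1554) + 3193 = 1041179/670 + 3193 = 3180489/670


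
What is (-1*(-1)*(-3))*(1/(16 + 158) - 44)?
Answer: 7655/58 ≈ 131.98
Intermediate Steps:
(-1*(-1)*(-3))*(1/(16 + 158) - 44) = (1*(-3))*(1/174 - 44) = -3*(1/174 - 44) = -3*(-7655/174) = 7655/58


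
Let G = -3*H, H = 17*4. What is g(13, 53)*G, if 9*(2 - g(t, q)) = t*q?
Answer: 45628/3 ≈ 15209.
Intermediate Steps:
g(t, q) = 2 - q*t/9 (g(t, q) = 2 - t*q/9 = 2 - q*t/9)
H = 68
G = -204 (G = -3*68 = -204)
g(13, 53)*G = (2 - 1/9*53*13)*(-204) = (2 - 689/9)*(-204) = -671/9*(-204) = 45628/3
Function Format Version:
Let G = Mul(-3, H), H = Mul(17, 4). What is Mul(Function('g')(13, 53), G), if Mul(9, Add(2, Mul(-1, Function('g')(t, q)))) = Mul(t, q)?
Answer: Rational(45628, 3) ≈ 15209.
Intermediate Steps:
Function('g')(t, q) = Add(2, Mul(Rational(-1, 9), q, t)) (Function('g')(t, q) = Add(2, Mul(Rational(-1, 9), Mul(t, q))) = Add(2, Mul(Rational(-1, 9), Mul(q, t))) = Add(2, Mul(Rational(-1, 9), q, t)))
H = 68
G = -204 (G = Mul(-3, 68) = -204)
Mul(Function('g')(13, 53), G) = Mul(Add(2, Mul(Rational(-1, 9), 53, 13)), -204) = Mul(Add(2, Rational(-689, 9)), -204) = Mul(Rational(-671, 9), -204) = Rational(45628, 3)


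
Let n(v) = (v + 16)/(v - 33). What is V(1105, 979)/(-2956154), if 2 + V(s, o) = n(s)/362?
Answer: 775007/1147176945856 ≈ 6.7558e-7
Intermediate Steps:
n(v) = (16 + v)/(-33 + v)
V(s, o) = -2 + (16 + s)/(362*(-33 + s)) (V(s, o) = -2 + ((16 + s)/(-33 + s))/362 = -2 + ((16 + s)/(-33 + s))*(1/362) = -2 + (16 + s)/(362*(-33 + s)))
V(1105, 979)/(-2956154) = ((23908 - 723*1105)/(362*(-33 + 1105)))/(-2956154) = ((1/362)*(23908 - 798915)/1072)*(-1/2956154) = ((1/362)*(1/1072)*(-775007))*(-1/2956154) = -775007/388064*(-1/2956154) = 775007/1147176945856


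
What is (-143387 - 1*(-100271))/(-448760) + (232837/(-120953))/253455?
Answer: 1083332587751/11276434885170 ≈ 0.096071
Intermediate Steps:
(-143387 - 1*(-100271))/(-448760) + (232837/(-120953))/253455 = (-143387 + 100271)*(-1/448760) + (232837*(-1/120953))*(1/253455) = -43116*(-1/448760) - 232837/120953*1/253455 = 10779/112190 - 3817/502559715 = 1083332587751/11276434885170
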